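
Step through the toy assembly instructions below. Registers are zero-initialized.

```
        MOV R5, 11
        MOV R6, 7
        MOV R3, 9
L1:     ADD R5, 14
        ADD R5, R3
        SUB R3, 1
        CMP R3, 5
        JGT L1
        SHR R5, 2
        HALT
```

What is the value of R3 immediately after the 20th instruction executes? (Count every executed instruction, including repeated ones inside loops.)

6

after MOV R5, 11: R5=11
after MOV R6, 7: R6=7
after MOV R3, 9: R3=9
after ADD R5, 14: R5=11+14=25
after ADD R5, R3: R5=25+9=34
after SUB R3, 1: R3=9-1=8
CMP R3, 5  (cmp 8,5)
JGT L1: taken
after ADD R5, 14: R5=34+14=48
after ADD R5, R3: R5=48+8=56
after SUB R3, 1: R3=8-1=7
CMP R3, 5  (cmp 7,5)
JGT L1: taken
after ADD R5, 14: R5=56+14=70
after ADD R5, R3: R5=70+7=77
after SUB R3, 1: R3=7-1=6
CMP R3, 5  (cmp 6,5)
JGT L1: taken
after ADD R5, 14: R5=77+14=91
after ADD R5, R3: R5=91+6=97
After step 20: R3 = 6.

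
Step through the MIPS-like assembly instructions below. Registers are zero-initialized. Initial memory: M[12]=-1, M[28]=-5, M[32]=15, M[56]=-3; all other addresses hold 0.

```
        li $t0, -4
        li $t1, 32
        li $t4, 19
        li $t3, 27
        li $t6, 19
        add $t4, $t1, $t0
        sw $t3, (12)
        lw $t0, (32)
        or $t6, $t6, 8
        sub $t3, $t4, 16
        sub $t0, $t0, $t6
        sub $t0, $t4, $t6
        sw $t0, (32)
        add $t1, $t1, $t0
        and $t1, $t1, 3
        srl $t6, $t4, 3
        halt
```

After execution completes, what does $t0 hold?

1

li $t0, -4 → $t0=-4
li $t1, 32 → $t1=32
li $t4, 19 → $t4=19
li $t3, 27 → $t3=27
li $t6, 19 → $t6=19
add $t4, $t1, $t0 → $t4=32+(-4)=28
sw $t3, (12) → M[12]=27
lw $t0, (32) → $t0=M[32]=15
or $t6, $t6, 8 → $t6=19|8=27
sub $t3, $t4, 16 → $t3=28-16=12
sub $t0, $t0, $t6 → $t0=15-27=-12
sub $t0, $t4, $t6 → $t0=28-27=1
sw $t0, (32) → M[32]=1
add $t1, $t1, $t0 → $t1=32+1=33
and $t1, $t1, 3 → $t1=33&3=1
srl $t6, $t4, 3 → $t6=28>>3=3
halt.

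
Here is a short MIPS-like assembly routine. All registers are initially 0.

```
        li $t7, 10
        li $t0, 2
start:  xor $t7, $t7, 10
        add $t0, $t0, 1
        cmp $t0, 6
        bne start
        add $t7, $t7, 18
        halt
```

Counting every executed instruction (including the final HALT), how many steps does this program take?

after li $t7, 10: $t7=10
after li $t0, 2: $t0=2
after xor $t7, $t7, 10: $t7=10^10=0
after add $t0, $t0, 1: $t0=2+1=3
cmp $t0, 6  (cmp 3,6)
bne start: taken
after xor $t7, $t7, 10: $t7=0^10=10
after add $t0, $t0, 1: $t0=3+1=4
cmp $t0, 6  (cmp 4,6)
bne start: taken
after xor $t7, $t7, 10: $t7=10^10=0
after add $t0, $t0, 1: $t0=4+1=5
cmp $t0, 6  (cmp 5,6)
bne start: taken
after xor $t7, $t7, 10: $t7=0^10=10
after add $t0, $t0, 1: $t0=5+1=6
cmp $t0, 6  (cmp 6,6)
bne start: not taken
after add $t7, $t7, 18: $t7=10+18=28
halt.
Total executed instructions: 20.

20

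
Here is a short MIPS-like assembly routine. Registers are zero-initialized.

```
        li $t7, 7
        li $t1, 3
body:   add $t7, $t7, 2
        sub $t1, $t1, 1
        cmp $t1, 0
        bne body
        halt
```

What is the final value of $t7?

13

$t7=7
$t1=3
$t7=7+2=9
$t1=3-1=2
cmp $t1, 0  (cmp 2,0)
bne body: taken
$t7=9+2=11
$t1=2-1=1
cmp $t1, 0  (cmp 1,0)
bne body: taken
$t7=11+2=13
$t1=1-1=0
cmp $t1, 0  (cmp 0,0)
bne body: not taken
halt.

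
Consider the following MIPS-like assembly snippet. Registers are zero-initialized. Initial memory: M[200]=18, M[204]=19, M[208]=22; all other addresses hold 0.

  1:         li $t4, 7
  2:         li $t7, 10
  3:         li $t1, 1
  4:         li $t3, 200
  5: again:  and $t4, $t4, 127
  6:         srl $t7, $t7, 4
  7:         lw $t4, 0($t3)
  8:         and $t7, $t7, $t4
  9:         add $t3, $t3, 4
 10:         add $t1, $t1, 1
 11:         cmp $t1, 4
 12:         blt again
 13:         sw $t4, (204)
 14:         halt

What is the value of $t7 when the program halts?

li $t4, 7 → $t4=7
li $t7, 10 → $t7=10
li $t1, 1 → $t1=1
li $t3, 200 → $t3=200
and $t4, $t4, 127 → $t4=7&127=7
srl $t7, $t7, 4 → $t7=10>>4=0
lw $t4, 0($t3) → $t4=M[200]=18
and $t7, $t7, $t4 → $t7=0&18=0
add $t3, $t3, 4 → $t3=200+4=204
add $t1, $t1, 1 → $t1=1+1=2
cmp $t1, 4  (cmp 2,4)
blt again: taken
and $t4, $t4, 127 → $t4=18&127=18
srl $t7, $t7, 4 → $t7=0>>4=0
lw $t4, 0($t3) → $t4=M[204]=19
and $t7, $t7, $t4 → $t7=0&19=0
add $t3, $t3, 4 → $t3=204+4=208
add $t1, $t1, 1 → $t1=2+1=3
cmp $t1, 4  (cmp 3,4)
blt again: taken
and $t4, $t4, 127 → $t4=19&127=19
srl $t7, $t7, 4 → $t7=0>>4=0
lw $t4, 0($t3) → $t4=M[208]=22
and $t7, $t7, $t4 → $t7=0&22=0
add $t3, $t3, 4 → $t3=208+4=212
add $t1, $t1, 1 → $t1=3+1=4
cmp $t1, 4  (cmp 4,4)
blt again: not taken
sw $t4, (204) → M[204]=22
halt.

0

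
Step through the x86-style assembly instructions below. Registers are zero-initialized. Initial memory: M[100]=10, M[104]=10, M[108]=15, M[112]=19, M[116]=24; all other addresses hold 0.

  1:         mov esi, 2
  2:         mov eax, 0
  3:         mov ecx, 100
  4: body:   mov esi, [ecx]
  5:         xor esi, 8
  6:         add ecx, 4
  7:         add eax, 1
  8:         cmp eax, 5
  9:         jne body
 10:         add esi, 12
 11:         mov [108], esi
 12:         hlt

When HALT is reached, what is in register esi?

28

after mov esi, 2: esi=2
after mov eax, 0: eax=0
after mov ecx, 100: ecx=100
after mov esi, [ecx]: esi=M[100]=10
after xor esi, 8: esi=10^8=2
after add ecx, 4: ecx=100+4=104
after add eax, 1: eax=0+1=1
cmp eax, 5  (cmp 1,5)
jne body: taken
after mov esi, [ecx]: esi=M[104]=10
after xor esi, 8: esi=10^8=2
after add ecx, 4: ecx=104+4=108
after add eax, 1: eax=1+1=2
cmp eax, 5  (cmp 2,5)
jne body: taken
after mov esi, [ecx]: esi=M[108]=15
after xor esi, 8: esi=15^8=7
after add ecx, 4: ecx=108+4=112
after add eax, 1: eax=2+1=3
cmp eax, 5  (cmp 3,5)
jne body: taken
after mov esi, [ecx]: esi=M[112]=19
after xor esi, 8: esi=19^8=27
after add ecx, 4: ecx=112+4=116
after add eax, 1: eax=3+1=4
cmp eax, 5  (cmp 4,5)
jne body: taken
after mov esi, [ecx]: esi=M[116]=24
after xor esi, 8: esi=24^8=16
after add ecx, 4: ecx=116+4=120
after add eax, 1: eax=4+1=5
cmp eax, 5  (cmp 5,5)
jne body: not taken
after add esi, 12: esi=16+12=28
mov [108], esi → M[108]=28
halt.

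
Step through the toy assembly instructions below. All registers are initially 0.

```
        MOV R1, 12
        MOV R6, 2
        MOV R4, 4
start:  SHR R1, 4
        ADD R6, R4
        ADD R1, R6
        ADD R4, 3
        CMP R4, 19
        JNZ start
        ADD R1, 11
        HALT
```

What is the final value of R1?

65

MOV R1, 12 → R1=12
MOV R6, 2 → R6=2
MOV R4, 4 → R4=4
SHR R1, 4 → R1=12>>4=0
ADD R6, R4 → R6=2+4=6
ADD R1, R6 → R1=0+6=6
ADD R4, 3 → R4=4+3=7
CMP R4, 19  (cmp 7,19)
JNZ start: taken
SHR R1, 4 → R1=6>>4=0
ADD R6, R4 → R6=6+7=13
ADD R1, R6 → R1=0+13=13
ADD R4, 3 → R4=7+3=10
CMP R4, 19  (cmp 10,19)
JNZ start: taken
SHR R1, 4 → R1=13>>4=0
ADD R6, R4 → R6=13+10=23
ADD R1, R6 → R1=0+23=23
ADD R4, 3 → R4=10+3=13
CMP R4, 19  (cmp 13,19)
JNZ start: taken
SHR R1, 4 → R1=23>>4=1
ADD R6, R4 → R6=23+13=36
ADD R1, R6 → R1=1+36=37
ADD R4, 3 → R4=13+3=16
CMP R4, 19  (cmp 16,19)
JNZ start: taken
SHR R1, 4 → R1=37>>4=2
ADD R6, R4 → R6=36+16=52
ADD R1, R6 → R1=2+52=54
ADD R4, 3 → R4=16+3=19
CMP R4, 19  (cmp 19,19)
JNZ start: not taken
ADD R1, 11 → R1=54+11=65
halt.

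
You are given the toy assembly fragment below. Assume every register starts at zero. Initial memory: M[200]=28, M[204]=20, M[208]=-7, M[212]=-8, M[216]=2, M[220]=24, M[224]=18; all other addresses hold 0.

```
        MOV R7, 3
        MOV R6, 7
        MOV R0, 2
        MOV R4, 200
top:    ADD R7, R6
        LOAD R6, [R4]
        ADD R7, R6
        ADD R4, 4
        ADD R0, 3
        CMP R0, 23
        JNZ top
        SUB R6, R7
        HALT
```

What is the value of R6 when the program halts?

-128

R7=3
R6=7
R0=2
R4=200
R7=3+7=10
R6=M[200]=28
R7=10+28=38
R4=200+4=204
R0=2+3=5
CMP R0, 23  (cmp 5,23)
JNZ top: taken
R7=38+28=66
R6=M[204]=20
R7=66+20=86
R4=204+4=208
R0=5+3=8
CMP R0, 23  (cmp 8,23)
JNZ top: taken
R7=86+20=106
R6=M[208]=-7
R7=106+(-7)=99
R4=208+4=212
R0=8+3=11
CMP R0, 23  (cmp 11,23)
JNZ top: taken
R7=99+(-7)=92
R6=M[212]=-8
R7=92+(-8)=84
R4=212+4=216
R0=11+3=14
CMP R0, 23  (cmp 14,23)
JNZ top: taken
R7=84+(-8)=76
R6=M[216]=2
R7=76+2=78
R4=216+4=220
R0=14+3=17
CMP R0, 23  (cmp 17,23)
JNZ top: taken
R7=78+2=80
R6=M[220]=24
R7=80+24=104
R4=220+4=224
R0=17+3=20
CMP R0, 23  (cmp 20,23)
JNZ top: taken
R7=104+24=128
R6=M[224]=18
R7=128+18=146
R4=224+4=228
R0=20+3=23
CMP R0, 23  (cmp 23,23)
JNZ top: not taken
R6=18-146=-128
halt.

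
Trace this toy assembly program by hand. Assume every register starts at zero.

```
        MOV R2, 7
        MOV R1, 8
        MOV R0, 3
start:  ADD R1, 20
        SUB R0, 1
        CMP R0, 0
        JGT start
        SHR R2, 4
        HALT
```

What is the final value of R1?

68

after MOV R2, 7: R2=7
after MOV R1, 8: R1=8
after MOV R0, 3: R0=3
after ADD R1, 20: R1=8+20=28
after SUB R0, 1: R0=3-1=2
CMP R0, 0  (cmp 2,0)
JGT start: taken
after ADD R1, 20: R1=28+20=48
after SUB R0, 1: R0=2-1=1
CMP R0, 0  (cmp 1,0)
JGT start: taken
after ADD R1, 20: R1=48+20=68
after SUB R0, 1: R0=1-1=0
CMP R0, 0  (cmp 0,0)
JGT start: not taken
after SHR R2, 4: R2=7>>4=0
halt.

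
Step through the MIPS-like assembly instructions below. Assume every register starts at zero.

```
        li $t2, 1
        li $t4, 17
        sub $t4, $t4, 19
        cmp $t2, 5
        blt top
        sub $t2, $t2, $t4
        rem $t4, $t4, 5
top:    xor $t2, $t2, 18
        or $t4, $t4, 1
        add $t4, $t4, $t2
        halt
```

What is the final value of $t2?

$t2=1
$t4=17
$t4=17-19=-2
cmp $t2, 5  (cmp 1,5)
blt top: taken
$t2=1^18=19
$t4=(-2)|1=-1
$t4=(-1)+19=18
halt.

19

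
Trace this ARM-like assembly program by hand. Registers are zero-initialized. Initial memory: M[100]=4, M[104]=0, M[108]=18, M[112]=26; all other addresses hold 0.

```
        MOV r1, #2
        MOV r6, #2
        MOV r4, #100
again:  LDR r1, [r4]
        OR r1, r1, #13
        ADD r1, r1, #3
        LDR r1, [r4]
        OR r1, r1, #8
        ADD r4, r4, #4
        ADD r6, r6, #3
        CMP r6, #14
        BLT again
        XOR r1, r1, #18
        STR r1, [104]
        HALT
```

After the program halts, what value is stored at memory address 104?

after MOV r1, #2: r1=2
after MOV r6, #2: r6=2
after MOV r4, #100: r4=100
after LDR r1, [r4]: r1=M[100]=4
after OR r1, r1, #13: r1=4|13=13
after ADD r1, r1, #3: r1=13+3=16
after LDR r1, [r4]: r1=M[100]=4
after OR r1, r1, #8: r1=4|8=12
after ADD r4, r4, #4: r4=100+4=104
after ADD r6, r6, #3: r6=2+3=5
CMP r6, #14  (cmp 5,14)
BLT again: taken
after LDR r1, [r4]: r1=M[104]=0
after OR r1, r1, #13: r1=0|13=13
after ADD r1, r1, #3: r1=13+3=16
after LDR r1, [r4]: r1=M[104]=0
after OR r1, r1, #8: r1=0|8=8
after ADD r4, r4, #4: r4=104+4=108
after ADD r6, r6, #3: r6=5+3=8
CMP r6, #14  (cmp 8,14)
BLT again: taken
after LDR r1, [r4]: r1=M[108]=18
after OR r1, r1, #13: r1=18|13=31
after ADD r1, r1, #3: r1=31+3=34
after LDR r1, [r4]: r1=M[108]=18
after OR r1, r1, #8: r1=18|8=26
after ADD r4, r4, #4: r4=108+4=112
after ADD r6, r6, #3: r6=8+3=11
CMP r6, #14  (cmp 11,14)
BLT again: taken
after LDR r1, [r4]: r1=M[112]=26
after OR r1, r1, #13: r1=26|13=31
after ADD r1, r1, #3: r1=31+3=34
after LDR r1, [r4]: r1=M[112]=26
after OR r1, r1, #8: r1=26|8=26
after ADD r4, r4, #4: r4=112+4=116
after ADD r6, r6, #3: r6=11+3=14
CMP r6, #14  (cmp 14,14)
BLT again: not taken
after XOR r1, r1, #18: r1=26^18=8
STR r1, [104] → M[104]=8
halt.

8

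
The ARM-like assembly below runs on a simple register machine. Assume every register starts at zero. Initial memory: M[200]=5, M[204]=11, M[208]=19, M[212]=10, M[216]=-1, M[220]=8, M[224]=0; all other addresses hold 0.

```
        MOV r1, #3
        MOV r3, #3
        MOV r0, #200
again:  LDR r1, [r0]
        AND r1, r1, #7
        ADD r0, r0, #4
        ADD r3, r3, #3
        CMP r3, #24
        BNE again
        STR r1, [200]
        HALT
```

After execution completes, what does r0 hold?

228

r1=3
r3=3
r0=200
r1=M[200]=5
r1=5&7=5
r0=200+4=204
r3=3+3=6
CMP r3, #24  (cmp 6,24)
BNE again: taken
r1=M[204]=11
r1=11&7=3
r0=204+4=208
r3=6+3=9
CMP r3, #24  (cmp 9,24)
BNE again: taken
r1=M[208]=19
r1=19&7=3
r0=208+4=212
r3=9+3=12
CMP r3, #24  (cmp 12,24)
BNE again: taken
r1=M[212]=10
r1=10&7=2
r0=212+4=216
r3=12+3=15
CMP r3, #24  (cmp 15,24)
BNE again: taken
r1=M[216]=-1
r1=(-1)&7=7
r0=216+4=220
r3=15+3=18
CMP r3, #24  (cmp 18,24)
BNE again: taken
r1=M[220]=8
r1=8&7=0
r0=220+4=224
r3=18+3=21
CMP r3, #24  (cmp 21,24)
BNE again: taken
r1=M[224]=0
r1=0&7=0
r0=224+4=228
r3=21+3=24
CMP r3, #24  (cmp 24,24)
BNE again: not taken
STR r1, [200] → M[200]=0
halt.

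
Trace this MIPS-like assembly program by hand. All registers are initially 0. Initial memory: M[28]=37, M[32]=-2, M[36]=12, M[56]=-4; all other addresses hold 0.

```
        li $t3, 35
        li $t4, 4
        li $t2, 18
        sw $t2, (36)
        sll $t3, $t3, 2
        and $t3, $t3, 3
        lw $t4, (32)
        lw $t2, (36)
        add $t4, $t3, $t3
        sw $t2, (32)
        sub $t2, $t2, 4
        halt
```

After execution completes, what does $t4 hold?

0

$t3=35
$t4=4
$t2=18
sw $t2, (36) → M[36]=18
$t3=35<<2=140
$t3=140&3=0
$t4=M[32]=-2
$t2=M[36]=18
$t4=0+0=0
sw $t2, (32) → M[32]=18
$t2=18-4=14
halt.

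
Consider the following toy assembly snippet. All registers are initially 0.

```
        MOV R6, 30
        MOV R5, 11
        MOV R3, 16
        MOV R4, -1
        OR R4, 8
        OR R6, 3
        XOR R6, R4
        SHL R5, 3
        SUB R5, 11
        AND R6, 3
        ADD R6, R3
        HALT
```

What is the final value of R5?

R6=30
R5=11
R3=16
R4=-1
R4=(-1)|8=-1
R6=30|3=31
R6=31^(-1)=-32
R5=11<<3=88
R5=88-11=77
R6=(-32)&3=0
R6=0+16=16
halt.

77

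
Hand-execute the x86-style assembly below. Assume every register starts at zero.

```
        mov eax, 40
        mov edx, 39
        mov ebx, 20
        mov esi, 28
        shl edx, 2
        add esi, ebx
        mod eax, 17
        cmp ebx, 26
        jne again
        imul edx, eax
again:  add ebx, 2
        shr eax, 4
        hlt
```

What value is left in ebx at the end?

22

mov eax, 40 → eax=40
mov edx, 39 → edx=39
mov ebx, 20 → ebx=20
mov esi, 28 → esi=28
shl edx, 2 → edx=39<<2=156
add esi, ebx → esi=28+20=48
mod eax, 17 → eax=40%17=6
cmp ebx, 26  (cmp 20,26)
jne again: taken
add ebx, 2 → ebx=20+2=22
shr eax, 4 → eax=6>>4=0
halt.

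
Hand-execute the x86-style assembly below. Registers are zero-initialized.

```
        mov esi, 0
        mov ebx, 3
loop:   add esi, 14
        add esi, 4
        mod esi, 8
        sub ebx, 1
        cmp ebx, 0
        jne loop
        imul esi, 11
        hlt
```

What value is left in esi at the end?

mov esi, 0 → esi=0
mov ebx, 3 → ebx=3
add esi, 14 → esi=0+14=14
add esi, 4 → esi=14+4=18
mod esi, 8 → esi=18%8=2
sub ebx, 1 → ebx=3-1=2
cmp ebx, 0  (cmp 2,0)
jne loop: taken
add esi, 14 → esi=2+14=16
add esi, 4 → esi=16+4=20
mod esi, 8 → esi=20%8=4
sub ebx, 1 → ebx=2-1=1
cmp ebx, 0  (cmp 1,0)
jne loop: taken
add esi, 14 → esi=4+14=18
add esi, 4 → esi=18+4=22
mod esi, 8 → esi=22%8=6
sub ebx, 1 → ebx=1-1=0
cmp ebx, 0  (cmp 0,0)
jne loop: not taken
imul esi, 11 → esi=6*11=66
halt.

66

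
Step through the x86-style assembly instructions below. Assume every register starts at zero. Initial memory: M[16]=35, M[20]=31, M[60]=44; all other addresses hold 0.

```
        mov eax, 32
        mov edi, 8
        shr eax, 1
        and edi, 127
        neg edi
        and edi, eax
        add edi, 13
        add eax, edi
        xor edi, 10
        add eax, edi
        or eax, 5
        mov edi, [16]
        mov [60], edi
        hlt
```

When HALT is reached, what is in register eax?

69

eax=32
edi=8
eax=32>>1=16
edi=8&127=8
edi=-(8)=-8
edi=(-8)&16=16
edi=16+13=29
eax=16+29=45
edi=29^10=23
eax=45+23=68
eax=68|5=69
edi=M[16]=35
mov [60], edi → M[60]=35
halt.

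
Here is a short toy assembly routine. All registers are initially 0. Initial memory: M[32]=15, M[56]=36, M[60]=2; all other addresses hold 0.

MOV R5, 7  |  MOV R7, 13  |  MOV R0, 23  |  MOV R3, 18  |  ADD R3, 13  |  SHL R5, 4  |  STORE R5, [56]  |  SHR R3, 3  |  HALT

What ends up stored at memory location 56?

R5=7
R7=13
R0=23
R3=18
R3=18+13=31
R5=7<<4=112
STORE R5, [56] → M[56]=112
R3=31>>3=3
halt.

112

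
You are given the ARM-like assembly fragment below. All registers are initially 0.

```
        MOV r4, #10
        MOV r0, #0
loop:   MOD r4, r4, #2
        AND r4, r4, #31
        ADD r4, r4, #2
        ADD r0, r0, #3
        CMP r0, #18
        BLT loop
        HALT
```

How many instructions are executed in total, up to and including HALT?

39

MOV r4, #10 → r4=10
MOV r0, #0 → r0=0
MOD r4, r4, #2 → r4=10%2=0
AND r4, r4, #31 → r4=0&31=0
ADD r4, r4, #2 → r4=0+2=2
ADD r0, r0, #3 → r0=0+3=3
CMP r0, #18  (cmp 3,18)
BLT loop: taken
MOD r4, r4, #2 → r4=2%2=0
AND r4, r4, #31 → r4=0&31=0
ADD r4, r4, #2 → r4=0+2=2
ADD r0, r0, #3 → r0=3+3=6
CMP r0, #18  (cmp 6,18)
BLT loop: taken
MOD r4, r4, #2 → r4=2%2=0
AND r4, r4, #31 → r4=0&31=0
ADD r4, r4, #2 → r4=0+2=2
ADD r0, r0, #3 → r0=6+3=9
CMP r0, #18  (cmp 9,18)
BLT loop: taken
MOD r4, r4, #2 → r4=2%2=0
AND r4, r4, #31 → r4=0&31=0
ADD r4, r4, #2 → r4=0+2=2
ADD r0, r0, #3 → r0=9+3=12
CMP r0, #18  (cmp 12,18)
BLT loop: taken
MOD r4, r4, #2 → r4=2%2=0
AND r4, r4, #31 → r4=0&31=0
ADD r4, r4, #2 → r4=0+2=2
ADD r0, r0, #3 → r0=12+3=15
CMP r0, #18  (cmp 15,18)
BLT loop: taken
MOD r4, r4, #2 → r4=2%2=0
AND r4, r4, #31 → r4=0&31=0
ADD r4, r4, #2 → r4=0+2=2
ADD r0, r0, #3 → r0=15+3=18
CMP r0, #18  (cmp 18,18)
BLT loop: not taken
halt.
Total executed instructions: 39.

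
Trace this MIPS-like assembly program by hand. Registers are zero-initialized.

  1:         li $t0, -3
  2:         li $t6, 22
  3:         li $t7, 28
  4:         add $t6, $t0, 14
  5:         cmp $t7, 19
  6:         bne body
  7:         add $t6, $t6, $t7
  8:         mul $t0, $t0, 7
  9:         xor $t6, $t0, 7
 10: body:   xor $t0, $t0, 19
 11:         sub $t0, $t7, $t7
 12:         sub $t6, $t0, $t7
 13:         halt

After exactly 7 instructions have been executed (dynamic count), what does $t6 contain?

11

li $t0, -3 → $t0=-3
li $t6, 22 → $t6=22
li $t7, 28 → $t7=28
add $t6, $t0, 14 → $t6=(-3)+14=11
cmp $t7, 19  (cmp 28,19)
bne body: taken
xor $t0, $t0, 19 → $t0=(-3)^19=-18
After step 7: $t6 = 11.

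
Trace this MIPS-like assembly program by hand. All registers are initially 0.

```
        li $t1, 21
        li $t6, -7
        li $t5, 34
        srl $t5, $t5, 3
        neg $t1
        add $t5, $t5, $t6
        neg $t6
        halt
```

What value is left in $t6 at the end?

7

after li $t1, 21: $t1=21
after li $t6, -7: $t6=-7
after li $t5, 34: $t5=34
after srl $t5, $t5, 3: $t5=34>>3=4
after neg $t1: $t1=-(21)=-21
after add $t5, $t5, $t6: $t5=4+(-7)=-3
after neg $t6: $t6=-(-7)=7
halt.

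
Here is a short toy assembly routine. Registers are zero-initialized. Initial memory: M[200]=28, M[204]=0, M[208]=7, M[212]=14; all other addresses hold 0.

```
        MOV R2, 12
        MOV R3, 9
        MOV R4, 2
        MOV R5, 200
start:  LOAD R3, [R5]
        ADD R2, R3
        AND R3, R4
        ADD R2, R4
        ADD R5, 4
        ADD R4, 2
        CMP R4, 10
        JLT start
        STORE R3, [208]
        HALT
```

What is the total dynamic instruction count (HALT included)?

R2=12
R3=9
R4=2
R5=200
R3=M[200]=28
R2=12+28=40
R3=28&2=0
R2=40+2=42
R5=200+4=204
R4=2+2=4
CMP R4, 10  (cmp 4,10)
JLT start: taken
R3=M[204]=0
R2=42+0=42
R3=0&4=0
R2=42+4=46
R5=204+4=208
R4=4+2=6
CMP R4, 10  (cmp 6,10)
JLT start: taken
R3=M[208]=7
R2=46+7=53
R3=7&6=6
R2=53+6=59
R5=208+4=212
R4=6+2=8
CMP R4, 10  (cmp 8,10)
JLT start: taken
R3=M[212]=14
R2=59+14=73
R3=14&8=8
R2=73+8=81
R5=212+4=216
R4=8+2=10
CMP R4, 10  (cmp 10,10)
JLT start: not taken
STORE R3, [208] → M[208]=8
halt.
Total executed instructions: 38.

38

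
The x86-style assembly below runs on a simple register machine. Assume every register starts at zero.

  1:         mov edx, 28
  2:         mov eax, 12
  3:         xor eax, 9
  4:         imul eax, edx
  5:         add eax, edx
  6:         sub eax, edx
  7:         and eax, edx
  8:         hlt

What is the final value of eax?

12

edx=28
eax=12
eax=12^9=5
eax=5*28=140
eax=140+28=168
eax=168-28=140
eax=140&28=12
halt.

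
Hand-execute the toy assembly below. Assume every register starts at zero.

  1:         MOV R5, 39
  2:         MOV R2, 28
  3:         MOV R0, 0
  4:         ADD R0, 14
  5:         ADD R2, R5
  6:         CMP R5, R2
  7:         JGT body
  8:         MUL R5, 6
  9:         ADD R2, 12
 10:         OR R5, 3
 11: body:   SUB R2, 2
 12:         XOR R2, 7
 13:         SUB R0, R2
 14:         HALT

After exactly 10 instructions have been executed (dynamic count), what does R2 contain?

79

R5=39
R2=28
R0=0
R0=0+14=14
R2=28+39=67
CMP R5, R2  (cmp 39,67)
JGT body: not taken
R5=39*6=234
R2=67+12=79
R5=234|3=235
After step 10: R2 = 79.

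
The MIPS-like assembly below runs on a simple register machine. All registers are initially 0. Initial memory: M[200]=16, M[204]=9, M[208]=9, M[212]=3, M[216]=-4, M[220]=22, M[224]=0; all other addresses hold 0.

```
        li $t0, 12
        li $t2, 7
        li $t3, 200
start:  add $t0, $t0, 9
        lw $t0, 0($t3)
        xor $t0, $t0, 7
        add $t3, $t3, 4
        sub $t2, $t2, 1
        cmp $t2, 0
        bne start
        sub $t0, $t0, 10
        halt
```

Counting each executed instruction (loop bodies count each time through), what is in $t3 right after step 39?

$t0=12
$t2=7
$t3=200
$t0=12+9=21
$t0=M[200]=16
$t0=16^7=23
$t3=200+4=204
$t2=7-1=6
cmp $t2, 0  (cmp 6,0)
bne start: taken
$t0=23+9=32
$t0=M[204]=9
$t0=9^7=14
$t3=204+4=208
$t2=6-1=5
cmp $t2, 0  (cmp 5,0)
bne start: taken
$t0=14+9=23
$t0=M[208]=9
$t0=9^7=14
$t3=208+4=212
$t2=5-1=4
cmp $t2, 0  (cmp 4,0)
bne start: taken
$t0=14+9=23
$t0=M[212]=3
$t0=3^7=4
$t3=212+4=216
$t2=4-1=3
cmp $t2, 0  (cmp 3,0)
bne start: taken
$t0=4+9=13
$t0=M[216]=-4
$t0=(-4)^7=-5
$t3=216+4=220
$t2=3-1=2
cmp $t2, 0  (cmp 2,0)
bne start: taken
$t0=(-5)+9=4
After step 39: $t3 = 220.

220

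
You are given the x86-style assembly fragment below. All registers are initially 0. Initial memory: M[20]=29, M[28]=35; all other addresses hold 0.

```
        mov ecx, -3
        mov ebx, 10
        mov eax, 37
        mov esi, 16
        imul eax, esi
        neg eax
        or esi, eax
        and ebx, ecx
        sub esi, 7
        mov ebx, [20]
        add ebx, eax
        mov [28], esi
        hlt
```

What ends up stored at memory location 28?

after mov ecx, -3: ecx=-3
after mov ebx, 10: ebx=10
after mov eax, 37: eax=37
after mov esi, 16: esi=16
after imul eax, esi: eax=37*16=592
after neg eax: eax=-(592)=-592
after or esi, eax: esi=16|(-592)=-592
after and ebx, ecx: ebx=10&(-3)=8
after sub esi, 7: esi=(-592)-7=-599
after mov ebx, [20]: ebx=M[20]=29
after add ebx, eax: ebx=29+(-592)=-563
mov [28], esi → M[28]=-599
halt.

-599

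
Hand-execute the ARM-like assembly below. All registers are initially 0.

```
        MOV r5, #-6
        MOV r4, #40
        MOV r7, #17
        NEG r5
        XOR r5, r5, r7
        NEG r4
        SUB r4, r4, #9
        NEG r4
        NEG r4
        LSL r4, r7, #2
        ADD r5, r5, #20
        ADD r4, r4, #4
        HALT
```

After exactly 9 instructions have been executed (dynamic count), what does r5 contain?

23

r5=-6
r4=40
r7=17
r5=-(-6)=6
r5=6^17=23
r4=-(40)=-40
r4=(-40)-9=-49
r4=-(-49)=49
r4=-(49)=-49
After step 9: r5 = 23.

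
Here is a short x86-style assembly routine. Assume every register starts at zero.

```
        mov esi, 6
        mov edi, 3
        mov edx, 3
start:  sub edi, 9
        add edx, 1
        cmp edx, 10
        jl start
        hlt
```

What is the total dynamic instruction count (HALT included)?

32

esi=6
edi=3
edx=3
edi=3-9=-6
edx=3+1=4
cmp edx, 10  (cmp 4,10)
jl start: taken
edi=(-6)-9=-15
edx=4+1=5
cmp edx, 10  (cmp 5,10)
jl start: taken
edi=(-15)-9=-24
edx=5+1=6
cmp edx, 10  (cmp 6,10)
jl start: taken
edi=(-24)-9=-33
edx=6+1=7
cmp edx, 10  (cmp 7,10)
jl start: taken
edi=(-33)-9=-42
edx=7+1=8
cmp edx, 10  (cmp 8,10)
jl start: taken
edi=(-42)-9=-51
edx=8+1=9
cmp edx, 10  (cmp 9,10)
jl start: taken
edi=(-51)-9=-60
edx=9+1=10
cmp edx, 10  (cmp 10,10)
jl start: not taken
halt.
Total executed instructions: 32.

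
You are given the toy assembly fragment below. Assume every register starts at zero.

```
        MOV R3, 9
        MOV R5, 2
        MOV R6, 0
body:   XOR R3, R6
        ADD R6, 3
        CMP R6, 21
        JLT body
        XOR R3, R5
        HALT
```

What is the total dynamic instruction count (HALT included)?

33

MOV R3, 9 → R3=9
MOV R5, 2 → R5=2
MOV R6, 0 → R6=0
XOR R3, R6 → R3=9^0=9
ADD R6, 3 → R6=0+3=3
CMP R6, 21  (cmp 3,21)
JLT body: taken
XOR R3, R6 → R3=9^3=10
ADD R6, 3 → R6=3+3=6
CMP R6, 21  (cmp 6,21)
JLT body: taken
XOR R3, R6 → R3=10^6=12
ADD R6, 3 → R6=6+3=9
CMP R6, 21  (cmp 9,21)
JLT body: taken
XOR R3, R6 → R3=12^9=5
ADD R6, 3 → R6=9+3=12
CMP R6, 21  (cmp 12,21)
JLT body: taken
XOR R3, R6 → R3=5^12=9
ADD R6, 3 → R6=12+3=15
CMP R6, 21  (cmp 15,21)
JLT body: taken
XOR R3, R6 → R3=9^15=6
ADD R6, 3 → R6=15+3=18
CMP R6, 21  (cmp 18,21)
JLT body: taken
XOR R3, R6 → R3=6^18=20
ADD R6, 3 → R6=18+3=21
CMP R6, 21  (cmp 21,21)
JLT body: not taken
XOR R3, R5 → R3=20^2=22
halt.
Total executed instructions: 33.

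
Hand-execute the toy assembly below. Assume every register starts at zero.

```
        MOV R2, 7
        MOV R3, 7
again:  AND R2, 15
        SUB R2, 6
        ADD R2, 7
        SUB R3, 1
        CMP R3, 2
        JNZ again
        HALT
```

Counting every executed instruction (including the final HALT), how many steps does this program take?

33

after MOV R2, 7: R2=7
after MOV R3, 7: R3=7
after AND R2, 15: R2=7&15=7
after SUB R2, 6: R2=7-6=1
after ADD R2, 7: R2=1+7=8
after SUB R3, 1: R3=7-1=6
CMP R3, 2  (cmp 6,2)
JNZ again: taken
after AND R2, 15: R2=8&15=8
after SUB R2, 6: R2=8-6=2
after ADD R2, 7: R2=2+7=9
after SUB R3, 1: R3=6-1=5
CMP R3, 2  (cmp 5,2)
JNZ again: taken
after AND R2, 15: R2=9&15=9
after SUB R2, 6: R2=9-6=3
after ADD R2, 7: R2=3+7=10
after SUB R3, 1: R3=5-1=4
CMP R3, 2  (cmp 4,2)
JNZ again: taken
after AND R2, 15: R2=10&15=10
after SUB R2, 6: R2=10-6=4
after ADD R2, 7: R2=4+7=11
after SUB R3, 1: R3=4-1=3
CMP R3, 2  (cmp 3,2)
JNZ again: taken
after AND R2, 15: R2=11&15=11
after SUB R2, 6: R2=11-6=5
after ADD R2, 7: R2=5+7=12
after SUB R3, 1: R3=3-1=2
CMP R3, 2  (cmp 2,2)
JNZ again: not taken
halt.
Total executed instructions: 33.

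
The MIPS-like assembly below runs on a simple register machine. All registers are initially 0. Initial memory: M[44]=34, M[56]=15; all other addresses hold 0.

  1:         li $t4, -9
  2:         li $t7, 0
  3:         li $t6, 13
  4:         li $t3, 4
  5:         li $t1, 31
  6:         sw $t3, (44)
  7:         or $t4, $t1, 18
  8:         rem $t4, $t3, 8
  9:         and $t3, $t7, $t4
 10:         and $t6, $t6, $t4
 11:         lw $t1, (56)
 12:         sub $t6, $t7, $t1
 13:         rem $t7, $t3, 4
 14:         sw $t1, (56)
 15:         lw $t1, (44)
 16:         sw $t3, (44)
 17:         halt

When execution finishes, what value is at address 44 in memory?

0

after li $t4, -9: $t4=-9
after li $t7, 0: $t7=0
after li $t6, 13: $t6=13
after li $t3, 4: $t3=4
after li $t1, 31: $t1=31
sw $t3, (44) → M[44]=4
after or $t4, $t1, 18: $t4=31|18=31
after rem $t4, $t3, 8: $t4=4%8=4
after and $t3, $t7, $t4: $t3=0&4=0
after and $t6, $t6, $t4: $t6=13&4=4
after lw $t1, (56): $t1=M[56]=15
after sub $t6, $t7, $t1: $t6=0-15=-15
after rem $t7, $t3, 4: $t7=0%4=0
sw $t1, (56) → M[56]=15
after lw $t1, (44): $t1=M[44]=4
sw $t3, (44) → M[44]=0
halt.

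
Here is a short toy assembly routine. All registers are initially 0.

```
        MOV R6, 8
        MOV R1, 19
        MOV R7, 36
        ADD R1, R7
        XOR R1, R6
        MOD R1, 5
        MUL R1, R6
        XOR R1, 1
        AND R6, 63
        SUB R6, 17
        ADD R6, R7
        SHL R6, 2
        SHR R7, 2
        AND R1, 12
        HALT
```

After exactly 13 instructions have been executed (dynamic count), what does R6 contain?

108

R6=8
R1=19
R7=36
R1=19+36=55
R1=55^8=63
R1=63%5=3
R1=3*8=24
R1=24^1=25
R6=8&63=8
R6=8-17=-9
R6=(-9)+36=27
R6=27<<2=108
R7=36>>2=9
After step 13: R6 = 108.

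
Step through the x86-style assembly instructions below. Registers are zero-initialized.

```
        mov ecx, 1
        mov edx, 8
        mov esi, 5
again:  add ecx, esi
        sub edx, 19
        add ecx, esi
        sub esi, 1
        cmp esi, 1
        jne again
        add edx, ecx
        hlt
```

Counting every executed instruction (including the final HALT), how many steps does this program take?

29

mov ecx, 1 → ecx=1
mov edx, 8 → edx=8
mov esi, 5 → esi=5
add ecx, esi → ecx=1+5=6
sub edx, 19 → edx=8-19=-11
add ecx, esi → ecx=6+5=11
sub esi, 1 → esi=5-1=4
cmp esi, 1  (cmp 4,1)
jne again: taken
add ecx, esi → ecx=11+4=15
sub edx, 19 → edx=(-11)-19=-30
add ecx, esi → ecx=15+4=19
sub esi, 1 → esi=4-1=3
cmp esi, 1  (cmp 3,1)
jne again: taken
add ecx, esi → ecx=19+3=22
sub edx, 19 → edx=(-30)-19=-49
add ecx, esi → ecx=22+3=25
sub esi, 1 → esi=3-1=2
cmp esi, 1  (cmp 2,1)
jne again: taken
add ecx, esi → ecx=25+2=27
sub edx, 19 → edx=(-49)-19=-68
add ecx, esi → ecx=27+2=29
sub esi, 1 → esi=2-1=1
cmp esi, 1  (cmp 1,1)
jne again: not taken
add edx, ecx → edx=(-68)+29=-39
halt.
Total executed instructions: 29.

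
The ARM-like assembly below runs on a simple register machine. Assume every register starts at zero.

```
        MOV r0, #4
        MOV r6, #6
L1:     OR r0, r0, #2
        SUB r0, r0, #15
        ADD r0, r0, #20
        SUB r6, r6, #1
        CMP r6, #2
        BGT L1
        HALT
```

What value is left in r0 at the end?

28

r0=4
r6=6
r0=4|2=6
r0=6-15=-9
r0=(-9)+20=11
r6=6-1=5
CMP r6, #2  (cmp 5,2)
BGT L1: taken
r0=11|2=11
r0=11-15=-4
r0=(-4)+20=16
r6=5-1=4
CMP r6, #2  (cmp 4,2)
BGT L1: taken
r0=16|2=18
r0=18-15=3
r0=3+20=23
r6=4-1=3
CMP r6, #2  (cmp 3,2)
BGT L1: taken
r0=23|2=23
r0=23-15=8
r0=8+20=28
r6=3-1=2
CMP r6, #2  (cmp 2,2)
BGT L1: not taken
halt.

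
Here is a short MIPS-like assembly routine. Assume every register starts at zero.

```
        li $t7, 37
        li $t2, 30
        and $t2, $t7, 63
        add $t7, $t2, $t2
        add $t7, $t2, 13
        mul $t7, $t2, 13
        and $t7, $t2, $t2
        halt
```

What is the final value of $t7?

37

after li $t7, 37: $t7=37
after li $t2, 30: $t2=30
after and $t2, $t7, 63: $t2=37&63=37
after add $t7, $t2, $t2: $t7=37+37=74
after add $t7, $t2, 13: $t7=37+13=50
after mul $t7, $t2, 13: $t7=37*13=481
after and $t7, $t2, $t2: $t7=37&37=37
halt.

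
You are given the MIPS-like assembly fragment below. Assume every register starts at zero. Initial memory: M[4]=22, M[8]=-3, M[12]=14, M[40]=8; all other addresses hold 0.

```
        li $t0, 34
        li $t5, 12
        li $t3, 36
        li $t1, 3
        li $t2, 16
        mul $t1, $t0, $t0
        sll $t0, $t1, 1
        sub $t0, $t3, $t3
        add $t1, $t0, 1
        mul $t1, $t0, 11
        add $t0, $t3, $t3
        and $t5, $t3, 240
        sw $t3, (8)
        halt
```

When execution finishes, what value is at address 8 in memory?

36

$t0=34
$t5=12
$t3=36
$t1=3
$t2=16
$t1=34*34=1156
$t0=1156<<1=2312
$t0=36-36=0
$t1=0+1=1
$t1=0*11=0
$t0=36+36=72
$t5=36&240=32
sw $t3, (8) → M[8]=36
halt.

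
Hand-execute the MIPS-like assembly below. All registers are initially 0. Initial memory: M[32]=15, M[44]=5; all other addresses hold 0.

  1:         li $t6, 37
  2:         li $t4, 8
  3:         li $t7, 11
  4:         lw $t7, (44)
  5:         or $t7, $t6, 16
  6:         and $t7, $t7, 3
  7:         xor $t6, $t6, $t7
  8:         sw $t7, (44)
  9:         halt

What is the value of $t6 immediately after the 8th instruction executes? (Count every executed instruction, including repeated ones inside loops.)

36

after li $t6, 37: $t6=37
after li $t4, 8: $t4=8
after li $t7, 11: $t7=11
after lw $t7, (44): $t7=M[44]=5
after or $t7, $t6, 16: $t7=37|16=53
after and $t7, $t7, 3: $t7=53&3=1
after xor $t6, $t6, $t7: $t6=37^1=36
sw $t7, (44) → M[44]=1
After step 8: $t6 = 36.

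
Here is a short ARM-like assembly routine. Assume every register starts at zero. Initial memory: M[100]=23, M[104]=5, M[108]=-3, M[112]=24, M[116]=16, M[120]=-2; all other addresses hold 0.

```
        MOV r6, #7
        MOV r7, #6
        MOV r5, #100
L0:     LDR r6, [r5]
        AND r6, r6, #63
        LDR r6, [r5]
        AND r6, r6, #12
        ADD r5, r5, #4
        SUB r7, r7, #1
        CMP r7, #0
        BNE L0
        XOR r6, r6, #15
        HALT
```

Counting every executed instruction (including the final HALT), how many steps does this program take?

53

after MOV r6, #7: r6=7
after MOV r7, #6: r7=6
after MOV r5, #100: r5=100
after LDR r6, [r5]: r6=M[100]=23
after AND r6, r6, #63: r6=23&63=23
after LDR r6, [r5]: r6=M[100]=23
after AND r6, r6, #12: r6=23&12=4
after ADD r5, r5, #4: r5=100+4=104
after SUB r7, r7, #1: r7=6-1=5
CMP r7, #0  (cmp 5,0)
BNE L0: taken
after LDR r6, [r5]: r6=M[104]=5
after AND r6, r6, #63: r6=5&63=5
after LDR r6, [r5]: r6=M[104]=5
after AND r6, r6, #12: r6=5&12=4
after ADD r5, r5, #4: r5=104+4=108
after SUB r7, r7, #1: r7=5-1=4
CMP r7, #0  (cmp 4,0)
BNE L0: taken
after LDR r6, [r5]: r6=M[108]=-3
after AND r6, r6, #63: r6=(-3)&63=61
after LDR r6, [r5]: r6=M[108]=-3
after AND r6, r6, #12: r6=(-3)&12=12
after ADD r5, r5, #4: r5=108+4=112
after SUB r7, r7, #1: r7=4-1=3
CMP r7, #0  (cmp 3,0)
BNE L0: taken
after LDR r6, [r5]: r6=M[112]=24
after AND r6, r6, #63: r6=24&63=24
after LDR r6, [r5]: r6=M[112]=24
after AND r6, r6, #12: r6=24&12=8
after ADD r5, r5, #4: r5=112+4=116
after SUB r7, r7, #1: r7=3-1=2
CMP r7, #0  (cmp 2,0)
BNE L0: taken
after LDR r6, [r5]: r6=M[116]=16
after AND r6, r6, #63: r6=16&63=16
after LDR r6, [r5]: r6=M[116]=16
after AND r6, r6, #12: r6=16&12=0
after ADD r5, r5, #4: r5=116+4=120
after SUB r7, r7, #1: r7=2-1=1
CMP r7, #0  (cmp 1,0)
BNE L0: taken
after LDR r6, [r5]: r6=M[120]=-2
after AND r6, r6, #63: r6=(-2)&63=62
after LDR r6, [r5]: r6=M[120]=-2
after AND r6, r6, #12: r6=(-2)&12=12
after ADD r5, r5, #4: r5=120+4=124
after SUB r7, r7, #1: r7=1-1=0
CMP r7, #0  (cmp 0,0)
BNE L0: not taken
after XOR r6, r6, #15: r6=12^15=3
halt.
Total executed instructions: 53.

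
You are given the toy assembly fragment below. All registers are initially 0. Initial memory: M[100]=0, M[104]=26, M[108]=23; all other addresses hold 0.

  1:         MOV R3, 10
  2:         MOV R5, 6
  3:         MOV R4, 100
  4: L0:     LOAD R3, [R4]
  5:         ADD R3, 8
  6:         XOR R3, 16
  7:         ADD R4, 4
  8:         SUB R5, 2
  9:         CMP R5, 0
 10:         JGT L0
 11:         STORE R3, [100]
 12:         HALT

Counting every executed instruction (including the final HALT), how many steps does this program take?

MOV R3, 10 → R3=10
MOV R5, 6 → R5=6
MOV R4, 100 → R4=100
LOAD R3, [R4] → R3=M[100]=0
ADD R3, 8 → R3=0+8=8
XOR R3, 16 → R3=8^16=24
ADD R4, 4 → R4=100+4=104
SUB R5, 2 → R5=6-2=4
CMP R5, 0  (cmp 4,0)
JGT L0: taken
LOAD R3, [R4] → R3=M[104]=26
ADD R3, 8 → R3=26+8=34
XOR R3, 16 → R3=34^16=50
ADD R4, 4 → R4=104+4=108
SUB R5, 2 → R5=4-2=2
CMP R5, 0  (cmp 2,0)
JGT L0: taken
LOAD R3, [R4] → R3=M[108]=23
ADD R3, 8 → R3=23+8=31
XOR R3, 16 → R3=31^16=15
ADD R4, 4 → R4=108+4=112
SUB R5, 2 → R5=2-2=0
CMP R5, 0  (cmp 0,0)
JGT L0: not taken
STORE R3, [100] → M[100]=15
halt.
Total executed instructions: 26.

26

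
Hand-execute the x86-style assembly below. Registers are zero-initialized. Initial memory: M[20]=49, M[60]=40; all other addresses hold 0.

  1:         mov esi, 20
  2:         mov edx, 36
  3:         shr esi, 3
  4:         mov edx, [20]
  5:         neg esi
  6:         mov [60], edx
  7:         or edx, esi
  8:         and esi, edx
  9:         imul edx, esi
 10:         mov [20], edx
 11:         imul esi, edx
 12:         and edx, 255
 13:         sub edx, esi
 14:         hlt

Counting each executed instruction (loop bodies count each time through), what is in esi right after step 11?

-4

after mov esi, 20: esi=20
after mov edx, 36: edx=36
after shr esi, 3: esi=20>>3=2
after mov edx, [20]: edx=M[20]=49
after neg esi: esi=-(2)=-2
mov [60], edx → M[60]=49
after or edx, esi: edx=49|(-2)=-1
after and esi, edx: esi=(-2)&(-1)=-2
after imul edx, esi: edx=(-1)*(-2)=2
mov [20], edx → M[20]=2
after imul esi, edx: esi=(-2)*2=-4
After step 11: esi = -4.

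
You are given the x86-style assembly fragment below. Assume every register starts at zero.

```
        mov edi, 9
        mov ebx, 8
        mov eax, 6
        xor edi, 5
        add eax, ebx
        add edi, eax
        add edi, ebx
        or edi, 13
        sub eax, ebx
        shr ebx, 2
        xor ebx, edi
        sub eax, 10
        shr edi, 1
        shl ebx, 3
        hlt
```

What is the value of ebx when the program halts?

360

after mov edi, 9: edi=9
after mov ebx, 8: ebx=8
after mov eax, 6: eax=6
after xor edi, 5: edi=9^5=12
after add eax, ebx: eax=6+8=14
after add edi, eax: edi=12+14=26
after add edi, ebx: edi=26+8=34
after or edi, 13: edi=34|13=47
after sub eax, ebx: eax=14-8=6
after shr ebx, 2: ebx=8>>2=2
after xor ebx, edi: ebx=2^47=45
after sub eax, 10: eax=6-10=-4
after shr edi, 1: edi=47>>1=23
after shl ebx, 3: ebx=45<<3=360
halt.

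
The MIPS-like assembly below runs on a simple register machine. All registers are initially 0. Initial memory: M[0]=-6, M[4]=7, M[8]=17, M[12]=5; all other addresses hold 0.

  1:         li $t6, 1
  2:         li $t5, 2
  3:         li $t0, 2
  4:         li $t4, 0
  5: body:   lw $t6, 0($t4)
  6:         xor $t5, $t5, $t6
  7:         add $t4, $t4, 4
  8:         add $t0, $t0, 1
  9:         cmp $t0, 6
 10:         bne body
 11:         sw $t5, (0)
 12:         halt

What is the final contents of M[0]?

-21

after li $t6, 1: $t6=1
after li $t5, 2: $t5=2
after li $t0, 2: $t0=2
after li $t4, 0: $t4=0
after lw $t6, 0($t4): $t6=M[0]=-6
after xor $t5, $t5, $t6: $t5=2^(-6)=-8
after add $t4, $t4, 4: $t4=0+4=4
after add $t0, $t0, 1: $t0=2+1=3
cmp $t0, 6  (cmp 3,6)
bne body: taken
after lw $t6, 0($t4): $t6=M[4]=7
after xor $t5, $t5, $t6: $t5=(-8)^7=-1
after add $t4, $t4, 4: $t4=4+4=8
after add $t0, $t0, 1: $t0=3+1=4
cmp $t0, 6  (cmp 4,6)
bne body: taken
after lw $t6, 0($t4): $t6=M[8]=17
after xor $t5, $t5, $t6: $t5=(-1)^17=-18
after add $t4, $t4, 4: $t4=8+4=12
after add $t0, $t0, 1: $t0=4+1=5
cmp $t0, 6  (cmp 5,6)
bne body: taken
after lw $t6, 0($t4): $t6=M[12]=5
after xor $t5, $t5, $t6: $t5=(-18)^5=-21
after add $t4, $t4, 4: $t4=12+4=16
after add $t0, $t0, 1: $t0=5+1=6
cmp $t0, 6  (cmp 6,6)
bne body: not taken
sw $t5, (0) → M[0]=-21
halt.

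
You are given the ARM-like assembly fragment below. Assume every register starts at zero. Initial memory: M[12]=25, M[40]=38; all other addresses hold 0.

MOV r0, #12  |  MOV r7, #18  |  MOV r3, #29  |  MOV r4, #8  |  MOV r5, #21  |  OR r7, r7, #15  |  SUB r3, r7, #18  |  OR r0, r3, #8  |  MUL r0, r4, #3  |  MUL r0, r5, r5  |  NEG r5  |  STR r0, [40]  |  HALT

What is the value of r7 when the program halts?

31

after MOV r0, #12: r0=12
after MOV r7, #18: r7=18
after MOV r3, #29: r3=29
after MOV r4, #8: r4=8
after MOV r5, #21: r5=21
after OR r7, r7, #15: r7=18|15=31
after SUB r3, r7, #18: r3=31-18=13
after OR r0, r3, #8: r0=13|8=13
after MUL r0, r4, #3: r0=8*3=24
after MUL r0, r5, r5: r0=21*21=441
after NEG r5: r5=-(21)=-21
STR r0, [40] → M[40]=441
halt.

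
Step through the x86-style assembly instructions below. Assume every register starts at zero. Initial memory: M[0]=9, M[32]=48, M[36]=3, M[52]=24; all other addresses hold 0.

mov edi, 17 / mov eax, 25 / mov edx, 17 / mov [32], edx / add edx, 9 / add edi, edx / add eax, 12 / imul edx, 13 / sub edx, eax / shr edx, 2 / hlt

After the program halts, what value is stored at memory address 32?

after mov edi, 17: edi=17
after mov eax, 25: eax=25
after mov edx, 17: edx=17
mov [32], edx → M[32]=17
after add edx, 9: edx=17+9=26
after add edi, edx: edi=17+26=43
after add eax, 12: eax=25+12=37
after imul edx, 13: edx=26*13=338
after sub edx, eax: edx=338-37=301
after shr edx, 2: edx=301>>2=75
halt.

17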